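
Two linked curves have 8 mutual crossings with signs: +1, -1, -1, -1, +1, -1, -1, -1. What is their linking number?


Step 1: Count positive crossings: 2
Step 2: Count negative crossings: 6
Step 3: Sum of signs = 2 - 6 = -4
Step 4: Linking number = sum/2 = -4/2 = -2

-2


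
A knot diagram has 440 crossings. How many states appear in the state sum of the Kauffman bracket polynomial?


Each crossing contributes 2 choices (A-smoothing or B-smoothing).
Total states = 2^440 = 2839213766779714416208296124562517712318911565184836172974571090549372219192960637992933791850638927971728600024477257552869537611776

2839213766779714416208296124562517712318911565184836172974571090549372219192960637992933791850638927971728600024477257552869537611776


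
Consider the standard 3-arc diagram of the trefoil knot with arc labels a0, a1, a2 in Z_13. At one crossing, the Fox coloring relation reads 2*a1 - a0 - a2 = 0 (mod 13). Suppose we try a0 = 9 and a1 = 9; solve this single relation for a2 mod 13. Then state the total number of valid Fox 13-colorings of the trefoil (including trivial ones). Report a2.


Step 1: Apply the given crossing relation 2*a1 - a0 - a2 = 0 (mod 13).
  a2 = 2*a1 - a0 mod 13
  a2 = 2*9 - 9 mod 13
  a2 = 18 - 9 mod 13
  a2 = 9 mod 13 = 9
Step 2: The trefoil has determinant 3.
  Number of Fox p-colorings (p prime) is p^2 if p = 3, else p.
  Since 13 does not divide 3, only trivial (constant) colorings exist.
  (Here a0 = a1 = a2 = 9, the constant coloring, which is valid.)
  Total colorings = 13
Step 3: a2 = 9, total Fox 13-colorings = 13

9


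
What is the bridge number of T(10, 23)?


The bridge number of T(p,q) is min(p,q).
min(10, 23) = 10

10


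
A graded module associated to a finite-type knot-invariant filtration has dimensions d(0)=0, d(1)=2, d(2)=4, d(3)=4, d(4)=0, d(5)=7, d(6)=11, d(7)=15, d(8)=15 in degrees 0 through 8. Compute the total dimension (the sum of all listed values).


Total dimension = d(0) + d(1) + ... + d(8)
= 0 + 2 + 4 + 4 + 0 + 7 + 11 + 15 + 15
= 58

58


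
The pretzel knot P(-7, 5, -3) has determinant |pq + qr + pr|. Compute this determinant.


Step 1: Compute pq + qr + pr.
pq = (-7)*5 = -35
qr = 5*(-3) = -15
pr = (-7)*(-3) = 21
pq + qr + pr = -35 + (-15) + 21 = -29
Step 2: Take absolute value.
det(P(-7,5,-3)) = |-29| = 29

29


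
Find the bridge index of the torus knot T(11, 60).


The bridge number of T(p,q) is min(p,q).
min(11, 60) = 11

11


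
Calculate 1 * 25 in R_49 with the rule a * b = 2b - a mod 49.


1 * 25 = 2*25 - 1 mod 49
= 50 - 1 mod 49
= 49 mod 49 = 0

0


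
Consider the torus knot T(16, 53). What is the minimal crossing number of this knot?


For a torus knot T(p, q) with gcd(p,q)=1,
the crossing number is min(p*(q-1), q*(p-1)).
p*(q-1) = 16*52 = 832
q*(p-1) = 53*15 = 795
min(832, 795) = 795

795


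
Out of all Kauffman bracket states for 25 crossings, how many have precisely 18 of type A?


We choose which 18 of 25 crossings get A-smoothings.
C(25, 18) = 25! / (18! * 7!)
= 480700

480700


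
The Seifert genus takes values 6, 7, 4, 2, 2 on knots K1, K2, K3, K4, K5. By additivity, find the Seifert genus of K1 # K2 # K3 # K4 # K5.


The Seifert genus is additive under connected sum.
Seifert genus(K1 # K2 # K3 # K4 # K5) = (6) + (7) + (4) + (2) + (2)
= 21

21


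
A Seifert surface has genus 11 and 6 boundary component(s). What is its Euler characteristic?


chi = 2 - 2g - b
= 2 - 2*11 - 6
= 2 - 22 - 6 = -26

-26


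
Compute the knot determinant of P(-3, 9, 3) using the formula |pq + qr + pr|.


Step 1: Compute pq + qr + pr.
pq = (-3)*9 = -27
qr = 9*3 = 27
pr = (-3)*3 = -9
pq + qr + pr = -27 + 27 + (-9) = -9
Step 2: Take absolute value.
det(P(-3,9,3)) = |-9| = 9

9


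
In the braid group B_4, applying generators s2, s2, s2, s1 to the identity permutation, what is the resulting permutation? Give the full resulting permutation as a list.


Starting with identity [1, 2, 3, 4].
Apply generators in sequence:
  After s2: [1, 3, 2, 4]
  After s2: [1, 2, 3, 4]
  After s2: [1, 3, 2, 4]
  After s1: [3, 1, 2, 4]
Final permutation: [3, 1, 2, 4]

[3, 1, 2, 4]


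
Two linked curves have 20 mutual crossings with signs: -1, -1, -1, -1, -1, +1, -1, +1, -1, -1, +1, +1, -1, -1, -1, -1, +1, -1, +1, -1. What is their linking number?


Step 1: Count positive crossings: 6
Step 2: Count negative crossings: 14
Step 3: Sum of signs = 6 - 14 = -8
Step 4: Linking number = sum/2 = -8/2 = -4

-4


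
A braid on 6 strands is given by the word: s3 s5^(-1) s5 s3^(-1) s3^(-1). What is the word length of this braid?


The word length counts the number of generators (including inverses).
Listing each generator: s3, s5^(-1), s5, s3^(-1), s3^(-1)
There are 5 generators in this braid word.

5


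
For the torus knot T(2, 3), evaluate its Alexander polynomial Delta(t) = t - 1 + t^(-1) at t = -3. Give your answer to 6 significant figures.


Substituting t = -3 into Delta(t) = t - 1 + t^(-1):
Term values: (-3) + (-1) + (-0.333333)
Sum = -4.333333333
Rounded to 6 significant figures: -4.33333

-4.33333


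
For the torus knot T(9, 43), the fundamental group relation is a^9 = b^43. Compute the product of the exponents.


The relation is a^9 = b^43.
Product of exponents = 9 * 43
= 387

387


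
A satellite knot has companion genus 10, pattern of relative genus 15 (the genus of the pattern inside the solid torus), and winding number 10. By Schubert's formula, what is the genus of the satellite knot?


Schubert: g(satellite) = g_rel(pattern) + |winding| * g(companion),
where g_rel(pattern) is the genus of the pattern relative to the solid torus.
= 15 + 10 * 10
= 15 + 100 = 115

115


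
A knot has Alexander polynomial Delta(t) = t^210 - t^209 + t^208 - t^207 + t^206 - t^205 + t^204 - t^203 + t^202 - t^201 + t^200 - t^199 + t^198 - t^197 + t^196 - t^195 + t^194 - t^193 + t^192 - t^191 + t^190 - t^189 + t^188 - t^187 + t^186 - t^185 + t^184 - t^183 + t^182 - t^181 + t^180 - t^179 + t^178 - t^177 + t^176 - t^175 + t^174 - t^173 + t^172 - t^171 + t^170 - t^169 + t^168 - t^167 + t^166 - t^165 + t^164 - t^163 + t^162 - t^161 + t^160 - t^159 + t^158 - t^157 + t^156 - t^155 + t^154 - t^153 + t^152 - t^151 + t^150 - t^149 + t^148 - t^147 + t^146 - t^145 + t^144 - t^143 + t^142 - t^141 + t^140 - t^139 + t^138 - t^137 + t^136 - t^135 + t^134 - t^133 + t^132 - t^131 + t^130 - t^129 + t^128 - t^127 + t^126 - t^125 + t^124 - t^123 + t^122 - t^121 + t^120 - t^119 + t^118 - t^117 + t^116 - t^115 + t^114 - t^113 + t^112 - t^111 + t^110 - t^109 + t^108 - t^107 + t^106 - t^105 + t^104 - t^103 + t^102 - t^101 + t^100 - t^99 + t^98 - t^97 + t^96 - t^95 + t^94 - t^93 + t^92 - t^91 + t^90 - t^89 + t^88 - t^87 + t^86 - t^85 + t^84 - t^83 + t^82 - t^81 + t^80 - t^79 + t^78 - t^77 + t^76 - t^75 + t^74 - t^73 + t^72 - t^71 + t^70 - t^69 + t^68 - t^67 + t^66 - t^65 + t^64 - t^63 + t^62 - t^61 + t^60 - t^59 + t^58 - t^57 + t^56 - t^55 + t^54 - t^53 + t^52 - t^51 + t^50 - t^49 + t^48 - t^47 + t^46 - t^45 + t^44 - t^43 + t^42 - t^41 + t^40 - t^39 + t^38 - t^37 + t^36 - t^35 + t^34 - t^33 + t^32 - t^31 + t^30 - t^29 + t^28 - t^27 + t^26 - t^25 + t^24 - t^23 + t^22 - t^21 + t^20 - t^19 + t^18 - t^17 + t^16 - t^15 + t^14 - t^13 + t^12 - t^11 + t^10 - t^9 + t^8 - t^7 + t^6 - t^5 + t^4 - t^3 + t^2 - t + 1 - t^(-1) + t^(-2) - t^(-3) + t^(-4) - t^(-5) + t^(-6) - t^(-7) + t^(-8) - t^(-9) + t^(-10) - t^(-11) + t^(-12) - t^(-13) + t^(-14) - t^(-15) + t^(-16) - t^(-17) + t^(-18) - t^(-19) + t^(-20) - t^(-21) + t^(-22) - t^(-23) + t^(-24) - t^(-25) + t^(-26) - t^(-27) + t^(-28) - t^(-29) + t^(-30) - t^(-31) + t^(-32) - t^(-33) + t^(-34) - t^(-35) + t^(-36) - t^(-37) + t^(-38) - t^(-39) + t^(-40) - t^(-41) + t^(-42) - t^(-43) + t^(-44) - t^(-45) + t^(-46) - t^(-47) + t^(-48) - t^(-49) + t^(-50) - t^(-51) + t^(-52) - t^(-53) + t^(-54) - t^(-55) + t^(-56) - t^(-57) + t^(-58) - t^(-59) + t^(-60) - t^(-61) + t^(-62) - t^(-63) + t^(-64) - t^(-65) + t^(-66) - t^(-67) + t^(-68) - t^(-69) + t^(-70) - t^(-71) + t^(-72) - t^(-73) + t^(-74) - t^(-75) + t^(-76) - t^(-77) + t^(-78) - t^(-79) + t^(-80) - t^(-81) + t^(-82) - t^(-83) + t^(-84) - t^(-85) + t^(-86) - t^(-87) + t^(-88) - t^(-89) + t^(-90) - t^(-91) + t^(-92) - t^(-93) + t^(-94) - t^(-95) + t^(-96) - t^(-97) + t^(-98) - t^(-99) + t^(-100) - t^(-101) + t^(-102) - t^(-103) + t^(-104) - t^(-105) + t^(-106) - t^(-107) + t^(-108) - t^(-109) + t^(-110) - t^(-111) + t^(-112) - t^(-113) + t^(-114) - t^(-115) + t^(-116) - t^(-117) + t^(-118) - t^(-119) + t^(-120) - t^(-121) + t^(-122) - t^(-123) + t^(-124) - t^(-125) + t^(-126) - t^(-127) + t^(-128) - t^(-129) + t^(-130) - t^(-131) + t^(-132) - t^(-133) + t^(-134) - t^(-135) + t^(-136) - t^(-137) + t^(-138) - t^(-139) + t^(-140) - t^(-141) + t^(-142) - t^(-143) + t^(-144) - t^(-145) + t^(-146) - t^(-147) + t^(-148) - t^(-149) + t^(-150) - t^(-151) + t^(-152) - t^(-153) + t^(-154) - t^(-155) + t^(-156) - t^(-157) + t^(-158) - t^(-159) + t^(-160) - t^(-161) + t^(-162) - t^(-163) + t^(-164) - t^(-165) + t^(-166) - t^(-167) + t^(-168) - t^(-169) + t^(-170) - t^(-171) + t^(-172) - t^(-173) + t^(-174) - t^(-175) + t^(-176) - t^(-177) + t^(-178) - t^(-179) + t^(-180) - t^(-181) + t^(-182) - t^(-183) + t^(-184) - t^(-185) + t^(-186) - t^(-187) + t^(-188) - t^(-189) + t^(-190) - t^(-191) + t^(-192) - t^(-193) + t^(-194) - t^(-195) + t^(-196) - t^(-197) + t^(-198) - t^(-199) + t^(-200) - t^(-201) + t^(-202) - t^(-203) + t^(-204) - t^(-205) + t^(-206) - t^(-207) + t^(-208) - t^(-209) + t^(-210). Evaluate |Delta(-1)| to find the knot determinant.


Step 1: The polynomial has 421 terms with alternating signs, exponents from 210 down to -210.
Step 2: Substitute t = -1. The i-th term has coefficient (-1)^i and exponent (m-i),
  so its value is (-1)^i * (-1)^(m-i) = (-1)^m = 1 for every i.
Step 3: All 421 terms equal 1, so Delta(-1) = 421 * (1) = 421
Step 4: |Delta(-1)| = 421

421


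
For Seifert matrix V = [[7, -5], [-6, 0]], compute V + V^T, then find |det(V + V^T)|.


Step 1: Form V + V^T where V = [[7, -5], [-6, 0]]
  V^T = [[7, -6], [-5, 0]]
  V + V^T = [[14, -11], [-11, 0]]
Step 2: det(V + V^T) = 14*0 - (-11)*(-11)
  = 0 - 121 = -121
Step 3: Knot determinant = |det(V + V^T)| = |-121| = 121

121


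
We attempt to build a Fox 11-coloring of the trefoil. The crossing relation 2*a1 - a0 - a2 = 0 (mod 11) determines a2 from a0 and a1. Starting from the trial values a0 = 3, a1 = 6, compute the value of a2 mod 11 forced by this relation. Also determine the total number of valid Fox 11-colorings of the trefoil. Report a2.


Step 1: Apply the given crossing relation 2*a1 - a0 - a2 = 0 (mod 11).
  a2 = 2*a1 - a0 mod 11
  a2 = 2*6 - 3 mod 11
  a2 = 12 - 3 mod 11
  a2 = 9 mod 11 = 9
Step 2: The trefoil has determinant 3.
  Number of Fox p-colorings (p prime) is p^2 if p = 3, else p.
  Since 11 does not divide 3, only trivial (constant) colorings exist.
  (So the trial a0 = 3, a1 = 6 with a0 != a1 does NOT extend to a valid coloring of the whole trefoil: the other two crossing relations require 3*(a1 - a0) = 0 (mod 11), which fails.)
  Total colorings = 11
Step 3: a2 = 9, total Fox 11-colorings = 11

9


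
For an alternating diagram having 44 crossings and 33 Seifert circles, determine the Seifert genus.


For alternating knots, g = (c - s + 1)/2.
= (44 - 33 + 1)/2
= 12/2 = 6

6


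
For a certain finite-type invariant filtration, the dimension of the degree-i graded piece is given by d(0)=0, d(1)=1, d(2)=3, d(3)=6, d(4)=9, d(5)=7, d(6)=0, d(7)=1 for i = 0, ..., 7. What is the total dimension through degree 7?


Total dimension = d(0) + d(1) + ... + d(7)
= 0 + 1 + 3 + 6 + 9 + 7 + 0 + 1
= 27

27


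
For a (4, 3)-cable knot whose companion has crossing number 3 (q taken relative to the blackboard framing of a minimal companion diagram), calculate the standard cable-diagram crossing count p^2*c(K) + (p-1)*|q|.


Step 1: Each of the c(K) crossings of the companion diagram becomes p*p = p^2 crossings among the p parallel strands, and each of the |q| twists s_1 s_2 ... s_(p-1) adds (p-1) crossings.
  Crossings = p^2 * c(K) + (p-1)*|q|
Step 2: = 4^2 * 3 + (4-1)*3
Step 3: = 16*3 + 3*3
Step 4: = 48 + 9 = 57

57


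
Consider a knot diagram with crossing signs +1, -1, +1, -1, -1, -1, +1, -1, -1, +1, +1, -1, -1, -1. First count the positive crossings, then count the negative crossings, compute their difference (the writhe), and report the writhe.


Step 1: Count positive crossings (+1).
Positive crossings: 5
Step 2: Count negative crossings (-1).
Negative crossings: 9
Step 3: Writhe = (positive) - (negative)
w = 5 - 9 = -4
Step 4: |w| = 4, and w is negative

-4


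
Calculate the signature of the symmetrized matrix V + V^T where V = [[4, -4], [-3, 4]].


Step 1: V + V^T = [[8, -7], [-7, 8]]
Step 2: trace = 16, det = 15
Step 3: Discriminant = 16^2 - 4*15 = 196
Step 4: Eigenvalues: 15, 1
Step 5: Signature = (# positive eigenvalues) - (# negative eigenvalues) = 2

2


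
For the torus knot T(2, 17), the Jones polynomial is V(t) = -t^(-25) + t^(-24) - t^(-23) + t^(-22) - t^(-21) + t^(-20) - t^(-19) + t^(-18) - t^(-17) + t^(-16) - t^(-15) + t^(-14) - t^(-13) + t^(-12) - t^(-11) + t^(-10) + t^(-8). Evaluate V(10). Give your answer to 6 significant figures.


Substituting t = 10 into V(t) = -t^(-25) + t^(-24) - t^(-23) + t^(-22) - t^(-21) + t^(-20) - t^(-19) + t^(-18) - t^(-17) + t^(-16) - t^(-15) + t^(-14) - t^(-13) + t^(-12) - t^(-11) + t^(-10) + t^(-8):
  (-)t^(-25) = -1e-25
  (+)t^(-24) = 1e-24
  (-)t^(-23) = -1e-23
  (+)t^(-22) = 1e-22
  (-)t^(-21) = -1e-21
  (+)t^(-20) = 1e-20
  (-)t^(-19) = -1e-19
  (+)t^(-18) = 1e-18
  (-)t^(-17) = -1e-17
  (+)t^(-16) = 1e-16
  (-)t^(-15) = -1e-15
  (+)t^(-14) = 1e-14
  (-)t^(-13) = -1e-13
  (+)t^(-12) = 1e-12
  (-)t^(-11) = -1e-11
  (+)t^(-10) = 1e-10
  (+)t^(-8) = 1e-08
Sum = (-1e-25) + (1e-24) + (-1e-23) + (1e-22) + (-1e-21) + (1e-20) + (-1e-19) + (1e-18) + (-1e-17) + (1e-16) + (-1e-15) + (1e-14) + (-1e-13) + (1e-12) + (-1e-11) + (1e-10) + (1e-08)
= 1.009090909e-08
Rounded to 6 significant figures: 1.00909e-08

1.00909e-08


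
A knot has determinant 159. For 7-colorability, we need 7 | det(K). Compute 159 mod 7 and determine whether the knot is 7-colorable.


Step 1: A knot is p-colorable if and only if p divides its determinant.
Step 2: Compute 159 mod 7.
159 = 22 * 7 + 5
Step 3: 159 mod 7 = 5
Step 4: The knot is 7-colorable: no

5


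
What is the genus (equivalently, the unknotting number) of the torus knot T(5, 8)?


For a torus knot T(p,q), both the unknotting number and genus equal (p-1)(q-1)/2.
= (5-1)(8-1)/2
= 4*7/2
= 28/2 = 14

14


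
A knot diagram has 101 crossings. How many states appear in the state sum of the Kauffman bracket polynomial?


Each crossing contributes 2 choices (A-smoothing or B-smoothing).
Total states = 2^101 = 2535301200456458802993406410752

2535301200456458802993406410752


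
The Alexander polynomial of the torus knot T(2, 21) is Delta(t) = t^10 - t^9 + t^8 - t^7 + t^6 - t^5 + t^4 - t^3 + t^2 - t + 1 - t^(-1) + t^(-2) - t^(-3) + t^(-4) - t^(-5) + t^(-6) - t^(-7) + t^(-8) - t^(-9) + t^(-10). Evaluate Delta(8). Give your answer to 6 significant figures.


Substituting t = 8 into Delta(t) = t^10 - t^9 + t^8 - t^7 + t^6 - t^5 + t^4 - t^3 + t^2 - t + 1 - t^(-1) + t^(-2) - t^(-3) + t^(-4) - t^(-5) + t^(-6) - t^(-7) + t^(-8) - t^(-9) + t^(-10):
Term values: (1073741824) + (-134217728) + (16777216) + (-2097152) + (262144) + (-32768) + (4096) + (-512) + (64) + (-8) + (1) + (-0.125) + (0.015625) + (-0.00195312) + (0.000244141) + (-3.05176e-05) + (3.8147e-06) + (-4.76837e-07) + (5.96046e-08) + (-7.45058e-09) + (9.31323e-10)
Sum = 954437176.9
Rounded to 6 significant figures: 9.54437e+08

9.54437e+08


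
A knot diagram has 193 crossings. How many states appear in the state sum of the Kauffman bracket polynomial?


Each crossing contributes 2 choices (A-smoothing or B-smoothing).
Total states = 2^193 = 12554203470773361527671578846415332832204710888928069025792

12554203470773361527671578846415332832204710888928069025792


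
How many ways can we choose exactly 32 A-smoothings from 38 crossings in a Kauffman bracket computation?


We choose which 32 of 38 crossings get A-smoothings.
C(38, 32) = 38! / (32! * 6!)
= 2760681

2760681


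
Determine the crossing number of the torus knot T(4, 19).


For a torus knot T(p, q) with gcd(p,q)=1,
the crossing number is min(p*(q-1), q*(p-1)).
p*(q-1) = 4*18 = 72
q*(p-1) = 19*3 = 57
min(72, 57) = 57

57


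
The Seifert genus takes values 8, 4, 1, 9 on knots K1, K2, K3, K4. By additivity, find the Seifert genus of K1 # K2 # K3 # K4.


The Seifert genus is additive under connected sum.
Seifert genus(K1 # K2 # K3 # K4) = (8) + (4) + (1) + (9)
= 22

22


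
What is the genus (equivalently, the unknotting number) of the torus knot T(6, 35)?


For a torus knot T(p,q), both the unknotting number and genus equal (p-1)(q-1)/2.
= (6-1)(35-1)/2
= 5*34/2
= 170/2 = 85

85


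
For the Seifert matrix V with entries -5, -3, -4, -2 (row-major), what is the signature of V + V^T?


Step 1: V + V^T = [[-10, -7], [-7, -4]]
Step 2: trace = -14, det = -9
Step 3: Discriminant = (-14)^2 - 4*(-9) = 232
Step 4: Eigenvalues: 0.615773, -14.6158
Step 5: Signature = (# positive eigenvalues) - (# negative eigenvalues) = 0

0


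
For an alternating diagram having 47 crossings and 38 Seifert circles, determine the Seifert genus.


For alternating knots, g = (c - s + 1)/2.
= (47 - 38 + 1)/2
= 10/2 = 5

5


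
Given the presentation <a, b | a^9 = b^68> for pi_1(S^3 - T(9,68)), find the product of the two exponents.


The relation is a^9 = b^68.
Product of exponents = 9 * 68
= 612

612


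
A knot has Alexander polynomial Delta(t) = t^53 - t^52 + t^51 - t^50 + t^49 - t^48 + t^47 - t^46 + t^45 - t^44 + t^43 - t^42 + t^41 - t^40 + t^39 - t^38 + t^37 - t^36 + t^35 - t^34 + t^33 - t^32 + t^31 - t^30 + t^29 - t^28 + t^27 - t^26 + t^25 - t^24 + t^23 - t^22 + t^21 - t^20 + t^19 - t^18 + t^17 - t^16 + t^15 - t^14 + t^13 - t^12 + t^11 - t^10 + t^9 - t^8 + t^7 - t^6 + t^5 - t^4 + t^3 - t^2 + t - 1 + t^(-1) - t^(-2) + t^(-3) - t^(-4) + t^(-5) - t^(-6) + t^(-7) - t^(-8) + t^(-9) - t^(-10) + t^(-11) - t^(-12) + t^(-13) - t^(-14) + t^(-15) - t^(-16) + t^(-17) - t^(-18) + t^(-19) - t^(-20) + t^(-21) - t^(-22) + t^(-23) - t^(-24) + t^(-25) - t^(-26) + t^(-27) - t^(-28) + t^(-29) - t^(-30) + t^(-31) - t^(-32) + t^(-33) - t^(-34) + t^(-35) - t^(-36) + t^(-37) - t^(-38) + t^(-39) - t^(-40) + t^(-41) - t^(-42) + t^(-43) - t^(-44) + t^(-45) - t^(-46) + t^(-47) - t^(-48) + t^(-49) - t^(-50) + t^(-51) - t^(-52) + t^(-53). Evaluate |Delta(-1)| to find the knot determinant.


Step 1: The polynomial has 107 terms with alternating signs, exponents from 53 down to -53.
Step 2: Substitute t = -1. The i-th term has coefficient (-1)^i and exponent (m-i),
  so its value is (-1)^i * (-1)^(m-i) = (-1)^m = -1 for every i.
Step 3: All 107 terms equal -1, so Delta(-1) = 107 * (-1) = -107
Step 4: |Delta(-1)| = 107

107


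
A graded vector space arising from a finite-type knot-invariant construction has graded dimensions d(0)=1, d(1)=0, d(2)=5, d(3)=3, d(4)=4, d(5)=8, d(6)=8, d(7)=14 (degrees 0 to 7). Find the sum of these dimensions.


Total dimension = d(0) + d(1) + ... + d(7)
= 1 + 0 + 5 + 3 + 4 + 8 + 8 + 14
= 43

43


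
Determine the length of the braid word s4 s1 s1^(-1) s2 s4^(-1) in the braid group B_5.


The word length counts the number of generators (including inverses).
Listing each generator: s4, s1, s1^(-1), s2, s4^(-1)
There are 5 generators in this braid word.

5


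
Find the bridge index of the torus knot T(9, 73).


The bridge number of T(p,q) is min(p,q).
min(9, 73) = 9

9


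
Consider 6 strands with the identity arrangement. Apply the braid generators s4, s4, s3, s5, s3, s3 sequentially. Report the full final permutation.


Starting with identity [1, 2, 3, 4, 5, 6].
Apply generators in sequence:
  After s4: [1, 2, 3, 5, 4, 6]
  After s4: [1, 2, 3, 4, 5, 6]
  After s3: [1, 2, 4, 3, 5, 6]
  After s5: [1, 2, 4, 3, 6, 5]
  After s3: [1, 2, 3, 4, 6, 5]
  After s3: [1, 2, 4, 3, 6, 5]
Final permutation: [1, 2, 4, 3, 6, 5]

[1, 2, 4, 3, 6, 5]


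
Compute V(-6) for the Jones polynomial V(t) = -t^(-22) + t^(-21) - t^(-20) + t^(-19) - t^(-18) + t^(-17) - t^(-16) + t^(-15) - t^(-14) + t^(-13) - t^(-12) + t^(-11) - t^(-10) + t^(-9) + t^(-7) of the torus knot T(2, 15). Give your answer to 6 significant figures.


Substituting t = -6 into V(t) = -t^(-22) + t^(-21) - t^(-20) + t^(-19) - t^(-18) + t^(-17) - t^(-16) + t^(-15) - t^(-14) + t^(-13) - t^(-12) + t^(-11) - t^(-10) + t^(-9) + t^(-7):
  (-)t^(-22) = -7.59753e-18
  (+)t^(-21) = -4.55852e-17
  (-)t^(-20) = -2.73511e-16
  (+)t^(-19) = -1.64107e-15
  (-)t^(-18) = -9.8464e-15
  (+)t^(-17) = -5.90784e-14
  (-)t^(-16) = -3.5447e-13
  (+)t^(-15) = -2.12682e-12
  (-)t^(-14) = -1.27609e-11
  (+)t^(-13) = -7.65656e-11
  (-)t^(-12) = -4.59394e-10
  (+)t^(-11) = -2.75636e-09
  (-)t^(-10) = -1.65382e-08
  (+)t^(-9) = -9.9229e-08
  (+)t^(-7) = -3.57225e-06
Sum = (-7.59753e-18) + (-4.55852e-17) + (-2.73511e-16) + (-1.64107e-15) + (-9.8464e-15) + (-5.90784e-14) + (-3.5447e-13) + (-2.12682e-12) + (-1.27609e-11) + (-7.65656e-11) + (-4.59394e-10) + (-2.75636e-09) + (-1.65382e-08) + (-9.9229e-08) + (-3.57225e-06)
= -3.691319921e-06
Rounded to 6 significant figures: -3.69132e-06

-3.69132e-06


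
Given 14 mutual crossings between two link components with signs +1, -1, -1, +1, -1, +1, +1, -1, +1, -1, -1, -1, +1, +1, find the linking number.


Step 1: Count positive crossings: 7
Step 2: Count negative crossings: 7
Step 3: Sum of signs = 7 - 7 = 0
Step 4: Linking number = sum/2 = 0/2 = 0

0


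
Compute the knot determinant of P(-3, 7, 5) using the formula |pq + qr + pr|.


Step 1: Compute pq + qr + pr.
pq = (-3)*7 = -21
qr = 7*5 = 35
pr = (-3)*5 = -15
pq + qr + pr = -21 + 35 + (-15) = -1
Step 2: Take absolute value.
det(P(-3,7,5)) = |-1| = 1

1


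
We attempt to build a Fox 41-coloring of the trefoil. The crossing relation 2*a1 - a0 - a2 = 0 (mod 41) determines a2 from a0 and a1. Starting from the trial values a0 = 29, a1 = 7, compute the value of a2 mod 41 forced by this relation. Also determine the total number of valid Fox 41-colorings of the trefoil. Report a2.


Step 1: Apply the given crossing relation 2*a1 - a0 - a2 = 0 (mod 41).
  a2 = 2*a1 - a0 mod 41
  a2 = 2*7 - 29 mod 41
  a2 = 14 - 29 mod 41
  a2 = -15 mod 41 = 26
Step 2: The trefoil has determinant 3.
  Number of Fox p-colorings (p prime) is p^2 if p = 3, else p.
  Since 41 does not divide 3, only trivial (constant) colorings exist.
  (So the trial a0 = 29, a1 = 7 with a0 != a1 does NOT extend to a valid coloring of the whole trefoil: the other two crossing relations require 3*(a1 - a0) = 0 (mod 41), which fails.)
  Total colorings = 41
Step 3: a2 = 26, total Fox 41-colorings = 41

26


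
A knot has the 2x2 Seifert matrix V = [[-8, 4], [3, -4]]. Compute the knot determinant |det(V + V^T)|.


Step 1: Form V + V^T where V = [[-8, 4], [3, -4]]
  V^T = [[-8, 3], [4, -4]]
  V + V^T = [[-16, 7], [7, -8]]
Step 2: det(V + V^T) = (-16)*(-8) - 7*7
  = 128 - 49 = 79
Step 3: Knot determinant = |det(V + V^T)| = |79| = 79

79


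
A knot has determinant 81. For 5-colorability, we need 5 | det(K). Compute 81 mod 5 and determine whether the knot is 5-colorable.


Step 1: A knot is p-colorable if and only if p divides its determinant.
Step 2: Compute 81 mod 5.
81 = 16 * 5 + 1
Step 3: 81 mod 5 = 1
Step 4: The knot is 5-colorable: no

1


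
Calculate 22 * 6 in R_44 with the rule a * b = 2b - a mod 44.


22 * 6 = 2*6 - 22 mod 44
= 12 - 22 mod 44
= -10 mod 44 = 34

34


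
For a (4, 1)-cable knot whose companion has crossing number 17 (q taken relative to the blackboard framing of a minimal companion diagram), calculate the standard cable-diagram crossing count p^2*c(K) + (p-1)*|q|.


Step 1: Each of the c(K) crossings of the companion diagram becomes p*p = p^2 crossings among the p parallel strands, and each of the |q| twists s_1 s_2 ... s_(p-1) adds (p-1) crossings.
  Crossings = p^2 * c(K) + (p-1)*|q|
Step 2: = 4^2 * 17 + (4-1)*1
Step 3: = 16*17 + 3*1
Step 4: = 272 + 3 = 275

275


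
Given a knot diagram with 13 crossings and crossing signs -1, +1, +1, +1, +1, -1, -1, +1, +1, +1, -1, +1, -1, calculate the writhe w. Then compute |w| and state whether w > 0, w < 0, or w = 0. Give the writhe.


Step 1: Count positive crossings (+1).
Positive crossings: 8
Step 2: Count negative crossings (-1).
Negative crossings: 5
Step 3: Writhe = (positive) - (negative)
w = 8 - 5 = 3
Step 4: |w| = 3, and w is positive

3


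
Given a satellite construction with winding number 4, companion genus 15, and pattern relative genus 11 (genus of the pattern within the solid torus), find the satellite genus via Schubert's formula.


Schubert: g(satellite) = g_rel(pattern) + |winding| * g(companion),
where g_rel(pattern) is the genus of the pattern relative to the solid torus.
= 11 + 4 * 15
= 11 + 60 = 71

71


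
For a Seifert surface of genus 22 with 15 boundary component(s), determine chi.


chi = 2 - 2g - b
= 2 - 2*22 - 15
= 2 - 44 - 15 = -57

-57


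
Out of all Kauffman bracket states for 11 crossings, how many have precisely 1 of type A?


We choose which 1 of 11 crossings get A-smoothings.
C(11, 1) = 11! / (1! * 10!)
= 11

11


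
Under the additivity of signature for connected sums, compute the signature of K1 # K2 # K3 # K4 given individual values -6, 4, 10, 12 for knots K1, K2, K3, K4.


The signature is additive under connected sum.
signature(K1 # K2 # K3 # K4) = (-6) + (4) + (10) + (12)
= 20

20


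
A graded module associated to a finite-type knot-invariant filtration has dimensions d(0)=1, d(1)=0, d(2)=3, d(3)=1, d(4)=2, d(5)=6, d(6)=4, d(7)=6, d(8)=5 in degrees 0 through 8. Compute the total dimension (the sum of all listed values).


Total dimension = d(0) + d(1) + ... + d(8)
= 1 + 0 + 3 + 1 + 2 + 6 + 4 + 6 + 5
= 28

28


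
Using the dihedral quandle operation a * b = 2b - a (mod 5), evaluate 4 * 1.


4 * 1 = 2*1 - 4 mod 5
= 2 - 4 mod 5
= -2 mod 5 = 3

3


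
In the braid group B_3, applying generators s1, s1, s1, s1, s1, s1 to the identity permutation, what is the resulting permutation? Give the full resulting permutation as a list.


Starting with identity [1, 2, 3].
Apply generators in sequence:
  After s1: [2, 1, 3]
  After s1: [1, 2, 3]
  After s1: [2, 1, 3]
  After s1: [1, 2, 3]
  After s1: [2, 1, 3]
  After s1: [1, 2, 3]
Final permutation: [1, 2, 3]

[1, 2, 3]


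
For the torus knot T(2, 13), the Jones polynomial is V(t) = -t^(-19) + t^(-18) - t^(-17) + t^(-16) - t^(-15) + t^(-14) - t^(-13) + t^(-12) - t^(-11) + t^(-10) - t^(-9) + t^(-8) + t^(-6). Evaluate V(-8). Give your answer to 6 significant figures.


Substituting t = -8 into V(t) = -t^(-19) + t^(-18) - t^(-17) + t^(-16) - t^(-15) + t^(-14) - t^(-13) + t^(-12) - t^(-11) + t^(-10) - t^(-9) + t^(-8) + t^(-6):
  (-)t^(-19) = 6.93889e-18
  (+)t^(-18) = 5.55112e-17
  (-)t^(-17) = 4.44089e-16
  (+)t^(-16) = 3.55271e-15
  (-)t^(-15) = 2.84217e-14
  (+)t^(-14) = 2.27374e-13
  (-)t^(-13) = 1.81899e-12
  (+)t^(-12) = 1.45519e-11
  (-)t^(-11) = 1.16415e-10
  (+)t^(-10) = 9.31323e-10
  (-)t^(-9) = 7.45058e-09
  (+)t^(-8) = 5.96046e-08
  (+)t^(-6) = 3.8147e-06
Sum = (6.93889e-18) + (5.55112e-17) + (4.44089e-16) + (3.55271e-15) + (2.84217e-14) + (2.27374e-13) + (1.81899e-12) + (1.45519e-11) + (1.16415e-10) + (9.31323e-10) + (7.45058e-09) + (5.96046e-08) + (3.8147e-06)
= 3.88281686e-06
Rounded to 6 significant figures: 3.88282e-06

3.88282e-06


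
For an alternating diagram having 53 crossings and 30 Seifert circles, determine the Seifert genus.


For alternating knots, g = (c - s + 1)/2.
= (53 - 30 + 1)/2
= 24/2 = 12

12


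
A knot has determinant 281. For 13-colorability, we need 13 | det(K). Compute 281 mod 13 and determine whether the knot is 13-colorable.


Step 1: A knot is p-colorable if and only if p divides its determinant.
Step 2: Compute 281 mod 13.
281 = 21 * 13 + 8
Step 3: 281 mod 13 = 8
Step 4: The knot is 13-colorable: no

8


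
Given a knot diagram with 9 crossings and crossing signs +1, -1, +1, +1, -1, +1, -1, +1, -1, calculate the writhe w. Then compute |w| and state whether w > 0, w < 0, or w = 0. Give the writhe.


Step 1: Count positive crossings (+1).
Positive crossings: 5
Step 2: Count negative crossings (-1).
Negative crossings: 4
Step 3: Writhe = (positive) - (negative)
w = 5 - 4 = 1
Step 4: |w| = 1, and w is positive

1


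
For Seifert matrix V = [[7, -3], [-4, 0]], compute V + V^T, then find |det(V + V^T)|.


Step 1: Form V + V^T where V = [[7, -3], [-4, 0]]
  V^T = [[7, -4], [-3, 0]]
  V + V^T = [[14, -7], [-7, 0]]
Step 2: det(V + V^T) = 14*0 - (-7)*(-7)
  = 0 - 49 = -49
Step 3: Knot determinant = |det(V + V^T)| = |-49| = 49

49


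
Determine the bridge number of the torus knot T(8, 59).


The bridge number of T(p,q) is min(p,q).
min(8, 59) = 8

8


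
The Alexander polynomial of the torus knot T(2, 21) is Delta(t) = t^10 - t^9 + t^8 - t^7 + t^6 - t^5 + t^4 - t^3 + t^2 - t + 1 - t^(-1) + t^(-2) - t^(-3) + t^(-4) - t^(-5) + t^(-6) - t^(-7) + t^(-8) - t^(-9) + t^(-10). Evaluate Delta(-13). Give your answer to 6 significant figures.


Substituting t = -13 into Delta(t) = t^10 - t^9 + t^8 - t^7 + t^6 - t^5 + t^4 - t^3 + t^2 - t + 1 - t^(-1) + t^(-2) - t^(-3) + t^(-4) - t^(-5) + t^(-6) - t^(-7) + t^(-8) - t^(-9) + t^(-10):
Term values: (137858491849) + (10604499373) + (815730721) + (62748517) + (4826809) + (371293) + (28561) + (2197) + (169) + (13) + (1) + (0.0769231) + (0.00591716) + (0.000455166) + (3.50128e-05) + (2.69329e-06) + (2.07176e-07) + (1.59366e-08) + (1.22589e-09) + (9.42996e-11) + (7.25382e-12)
Sum = 1.493466995e+11
Rounded to 6 significant figures: 1.49347e+11

1.49347e+11


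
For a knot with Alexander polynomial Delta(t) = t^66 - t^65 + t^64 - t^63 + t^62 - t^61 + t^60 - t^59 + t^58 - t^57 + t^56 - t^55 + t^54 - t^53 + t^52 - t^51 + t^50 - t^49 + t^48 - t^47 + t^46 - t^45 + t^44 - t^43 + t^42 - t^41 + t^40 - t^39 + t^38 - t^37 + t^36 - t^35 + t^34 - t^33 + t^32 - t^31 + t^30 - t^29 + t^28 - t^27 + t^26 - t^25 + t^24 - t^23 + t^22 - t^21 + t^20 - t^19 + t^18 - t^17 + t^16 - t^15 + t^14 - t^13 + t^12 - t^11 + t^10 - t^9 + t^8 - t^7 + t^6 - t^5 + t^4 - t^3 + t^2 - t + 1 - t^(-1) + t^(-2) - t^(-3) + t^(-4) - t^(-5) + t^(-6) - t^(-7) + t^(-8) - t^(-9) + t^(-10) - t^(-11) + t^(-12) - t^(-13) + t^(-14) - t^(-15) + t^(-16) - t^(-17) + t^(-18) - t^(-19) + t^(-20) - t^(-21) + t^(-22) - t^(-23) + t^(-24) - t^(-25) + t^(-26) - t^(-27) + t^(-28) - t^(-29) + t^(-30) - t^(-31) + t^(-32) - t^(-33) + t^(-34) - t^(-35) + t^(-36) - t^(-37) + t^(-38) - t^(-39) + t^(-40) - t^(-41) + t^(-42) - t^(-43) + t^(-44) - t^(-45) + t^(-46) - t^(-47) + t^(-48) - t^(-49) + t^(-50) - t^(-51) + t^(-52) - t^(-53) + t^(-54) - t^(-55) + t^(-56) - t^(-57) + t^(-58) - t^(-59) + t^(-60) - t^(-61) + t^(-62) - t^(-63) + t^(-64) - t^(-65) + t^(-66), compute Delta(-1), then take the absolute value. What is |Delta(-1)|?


Step 1: The polynomial has 133 terms with alternating signs, exponents from 66 down to -66.
Step 2: Substitute t = -1. The i-th term has coefficient (-1)^i and exponent (m-i),
  so its value is (-1)^i * (-1)^(m-i) = (-1)^m = 1 for every i.
Step 3: All 133 terms equal 1, so Delta(-1) = 133 * (1) = 133
Step 4: |Delta(-1)| = 133

133


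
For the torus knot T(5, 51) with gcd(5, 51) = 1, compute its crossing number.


For a torus knot T(p, q) with gcd(p,q)=1,
the crossing number is min(p*(q-1), q*(p-1)).
p*(q-1) = 5*50 = 250
q*(p-1) = 51*4 = 204
min(250, 204) = 204

204


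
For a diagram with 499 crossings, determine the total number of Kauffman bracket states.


Each crossing contributes 2 choices (A-smoothing or B-smoothing).
Total states = 2^499 = 1636695303948070935006594848413799576108321023021532394741645684048066898202337277441635046162952078575443342063780035504608628272942696526664263794688

1636695303948070935006594848413799576108321023021532394741645684048066898202337277441635046162952078575443342063780035504608628272942696526664263794688


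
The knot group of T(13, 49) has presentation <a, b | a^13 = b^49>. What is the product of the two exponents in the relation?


The relation is a^13 = b^49.
Product of exponents = 13 * 49
= 637

637


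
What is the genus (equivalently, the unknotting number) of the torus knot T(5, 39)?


For a torus knot T(p,q), both the unknotting number and genus equal (p-1)(q-1)/2.
= (5-1)(39-1)/2
= 4*38/2
= 152/2 = 76

76


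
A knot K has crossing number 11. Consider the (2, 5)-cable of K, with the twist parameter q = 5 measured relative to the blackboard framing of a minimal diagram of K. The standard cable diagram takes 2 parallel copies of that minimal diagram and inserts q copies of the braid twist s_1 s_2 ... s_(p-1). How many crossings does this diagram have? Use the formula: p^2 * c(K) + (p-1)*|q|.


Step 1: Each of the c(K) crossings of the companion diagram becomes p*p = p^2 crossings among the p parallel strands, and each of the |q| twists s_1 s_2 ... s_(p-1) adds (p-1) crossings.
  Crossings = p^2 * c(K) + (p-1)*|q|
Step 2: = 2^2 * 11 + (2-1)*5
Step 3: = 4*11 + 1*5
Step 4: = 44 + 5 = 49

49


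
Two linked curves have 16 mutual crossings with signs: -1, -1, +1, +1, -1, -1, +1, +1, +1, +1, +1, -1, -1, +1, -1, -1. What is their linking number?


Step 1: Count positive crossings: 8
Step 2: Count negative crossings: 8
Step 3: Sum of signs = 8 - 8 = 0
Step 4: Linking number = sum/2 = 0/2 = 0

0


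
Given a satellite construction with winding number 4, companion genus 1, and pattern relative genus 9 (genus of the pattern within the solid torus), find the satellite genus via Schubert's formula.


Schubert: g(satellite) = g_rel(pattern) + |winding| * g(companion),
where g_rel(pattern) is the genus of the pattern relative to the solid torus.
= 9 + 4 * 1
= 9 + 4 = 13

13


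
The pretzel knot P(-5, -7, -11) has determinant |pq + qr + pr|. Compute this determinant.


Step 1: Compute pq + qr + pr.
pq = (-5)*(-7) = 35
qr = (-7)*(-11) = 77
pr = (-5)*(-11) = 55
pq + qr + pr = 35 + 77 + 55 = 167
Step 2: Take absolute value.
det(P(-5,-7,-11)) = |167| = 167

167


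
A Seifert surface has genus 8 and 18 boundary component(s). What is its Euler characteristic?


chi = 2 - 2g - b
= 2 - 2*8 - 18
= 2 - 16 - 18 = -32

-32


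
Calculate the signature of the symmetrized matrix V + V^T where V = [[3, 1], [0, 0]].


Step 1: V + V^T = [[6, 1], [1, 0]]
Step 2: trace = 6, det = -1
Step 3: Discriminant = 6^2 - 4*(-1) = 40
Step 4: Eigenvalues: 6.16228, -0.162278
Step 5: Signature = (# positive eigenvalues) - (# negative eigenvalues) = 0

0


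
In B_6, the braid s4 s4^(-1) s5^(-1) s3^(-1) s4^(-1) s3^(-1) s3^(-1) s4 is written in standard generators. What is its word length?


The word length counts the number of generators (including inverses).
Listing each generator: s4, s4^(-1), s5^(-1), s3^(-1), s4^(-1), s3^(-1), s3^(-1), s4
There are 8 generators in this braid word.

8


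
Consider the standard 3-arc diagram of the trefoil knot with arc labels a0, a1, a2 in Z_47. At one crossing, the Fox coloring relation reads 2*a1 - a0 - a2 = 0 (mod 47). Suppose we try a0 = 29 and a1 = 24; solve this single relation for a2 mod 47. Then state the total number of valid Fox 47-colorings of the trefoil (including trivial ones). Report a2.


Step 1: Apply the given crossing relation 2*a1 - a0 - a2 = 0 (mod 47).
  a2 = 2*a1 - a0 mod 47
  a2 = 2*24 - 29 mod 47
  a2 = 48 - 29 mod 47
  a2 = 19 mod 47 = 19
Step 2: The trefoil has determinant 3.
  Number of Fox p-colorings (p prime) is p^2 if p = 3, else p.
  Since 47 does not divide 3, only trivial (constant) colorings exist.
  (So the trial a0 = 29, a1 = 24 with a0 != a1 does NOT extend to a valid coloring of the whole trefoil: the other two crossing relations require 3*(a1 - a0) = 0 (mod 47), which fails.)
  Total colorings = 47
Step 3: a2 = 19, total Fox 47-colorings = 47

19


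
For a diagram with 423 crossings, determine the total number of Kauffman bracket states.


Each crossing contributes 2 choices (A-smoothing or B-smoothing).
Total states = 2^423 = 21661481985318866090456360813617841433097164651373566993519371723551728967231450179999800047688590453885868835635965404913860608

21661481985318866090456360813617841433097164651373566993519371723551728967231450179999800047688590453885868835635965404913860608


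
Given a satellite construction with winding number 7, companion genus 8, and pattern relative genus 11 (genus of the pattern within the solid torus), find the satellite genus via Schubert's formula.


Schubert: g(satellite) = g_rel(pattern) + |winding| * g(companion),
where g_rel(pattern) is the genus of the pattern relative to the solid torus.
= 11 + 7 * 8
= 11 + 56 = 67

67


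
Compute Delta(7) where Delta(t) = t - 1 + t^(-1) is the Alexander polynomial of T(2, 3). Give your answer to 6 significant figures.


Substituting t = 7 into Delta(t) = t - 1 + t^(-1):
Term values: (7) + (-1) + (0.142857)
Sum = 6.142857143
Rounded to 6 significant figures: 6.14286

6.14286


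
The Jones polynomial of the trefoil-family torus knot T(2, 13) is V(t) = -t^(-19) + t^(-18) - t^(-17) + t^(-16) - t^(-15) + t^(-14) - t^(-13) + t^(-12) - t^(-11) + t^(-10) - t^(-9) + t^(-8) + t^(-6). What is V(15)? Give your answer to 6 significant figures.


Substituting t = 15 into V(t) = -t^(-19) + t^(-18) - t^(-17) + t^(-16) - t^(-15) + t^(-14) - t^(-13) + t^(-12) - t^(-11) + t^(-10) - t^(-9) + t^(-8) + t^(-6):
  (-)t^(-19) = -4.51093e-23
  (+)t^(-18) = 6.76639e-22
  (-)t^(-17) = -1.01496e-20
  (+)t^(-16) = 1.52244e-19
  (-)t^(-15) = -2.28366e-18
  (+)t^(-14) = 3.42549e-17
  (-)t^(-13) = -5.13823e-16
  (+)t^(-12) = 7.70735e-15
  (-)t^(-11) = -1.1561e-13
  (+)t^(-10) = 1.73415e-12
  (-)t^(-9) = -2.60123e-11
  (+)t^(-8) = 3.90184e-10
  (+)t^(-6) = 8.77915e-08
Sum = (-4.51093e-23) + (6.76639e-22) + (-1.01496e-20) + (1.52244e-19) + (-2.28366e-18) + (3.42549e-17) + (-5.13823e-16) + (7.70735e-15) + (-1.1561e-13) + (1.73415e-12) + (-2.60123e-11) + (3.90184e-10) + (8.77915e-08)
= 8.81572931e-08
Rounded to 6 significant figures: 8.81573e-08

8.81573e-08


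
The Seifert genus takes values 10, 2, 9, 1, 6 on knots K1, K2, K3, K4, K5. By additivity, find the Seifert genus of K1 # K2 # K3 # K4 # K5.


The Seifert genus is additive under connected sum.
Seifert genus(K1 # K2 # K3 # K4 # K5) = (10) + (2) + (9) + (1) + (6)
= 28

28


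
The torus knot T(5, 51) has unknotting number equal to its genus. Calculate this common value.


For a torus knot T(p,q), both the unknotting number and genus equal (p-1)(q-1)/2.
= (5-1)(51-1)/2
= 4*50/2
= 200/2 = 100

100


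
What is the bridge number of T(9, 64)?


The bridge number of T(p,q) is min(p,q).
min(9, 64) = 9

9


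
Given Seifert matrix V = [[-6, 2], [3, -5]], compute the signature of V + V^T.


Step 1: V + V^T = [[-12, 5], [5, -10]]
Step 2: trace = -22, det = 95
Step 3: Discriminant = (-22)^2 - 4*95 = 104
Step 4: Eigenvalues: -5.90098, -16.099
Step 5: Signature = (# positive eigenvalues) - (# negative eigenvalues) = -2

-2


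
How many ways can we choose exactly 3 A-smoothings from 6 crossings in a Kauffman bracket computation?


We choose which 3 of 6 crossings get A-smoothings.
C(6, 3) = 6! / (3! * 3!)
= 20

20


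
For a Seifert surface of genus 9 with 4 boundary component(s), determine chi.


chi = 2 - 2g - b
= 2 - 2*9 - 4
= 2 - 18 - 4 = -20

-20


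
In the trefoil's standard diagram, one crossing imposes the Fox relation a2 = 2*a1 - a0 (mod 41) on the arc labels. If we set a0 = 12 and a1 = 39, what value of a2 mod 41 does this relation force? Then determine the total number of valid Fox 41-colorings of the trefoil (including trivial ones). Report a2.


Step 1: Apply the given crossing relation 2*a1 - a0 - a2 = 0 (mod 41).
  a2 = 2*a1 - a0 mod 41
  a2 = 2*39 - 12 mod 41
  a2 = 78 - 12 mod 41
  a2 = 66 mod 41 = 25
Step 2: The trefoil has determinant 3.
  Number of Fox p-colorings (p prime) is p^2 if p = 3, else p.
  Since 41 does not divide 3, only trivial (constant) colorings exist.
  (So the trial a0 = 12, a1 = 39 with a0 != a1 does NOT extend to a valid coloring of the whole trefoil: the other two crossing relations require 3*(a1 - a0) = 0 (mod 41), which fails.)
  Total colorings = 41
Step 3: a2 = 25, total Fox 41-colorings = 41

25
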